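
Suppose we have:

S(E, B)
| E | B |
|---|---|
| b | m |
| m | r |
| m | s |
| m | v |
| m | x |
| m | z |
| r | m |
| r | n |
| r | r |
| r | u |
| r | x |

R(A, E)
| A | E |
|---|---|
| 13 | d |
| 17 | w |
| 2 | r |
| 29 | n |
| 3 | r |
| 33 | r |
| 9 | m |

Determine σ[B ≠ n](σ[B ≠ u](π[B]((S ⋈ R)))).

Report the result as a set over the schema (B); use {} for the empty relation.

Natural join on E: {(m, r, 9), (m, s, 9), (m, v, 9), (m, x, 9), (m, z, 9), (r, m, 2), (r, m, 3), (r, m, 33), (r, n, 2), (r, n, 3), (r, n, 33), (r, r, 2), (r, r, 3), (r, r, 33), (r, u, 2), (r, u, 3), (r, u, 33), (r, x, 2), (r, x, 3), (r, x, 33)}
π_{B} gives {m, n, r, s, u, v, x, z} (12 duplicate(s) eliminated).
Apply σ_{B ≠ u}; surviving tuples: {m, n, r, s, v, x, z}
Apply σ_{B ≠ n}; surviving tuples: {m, r, s, v, x, z}

{m, r, s, v, x, z}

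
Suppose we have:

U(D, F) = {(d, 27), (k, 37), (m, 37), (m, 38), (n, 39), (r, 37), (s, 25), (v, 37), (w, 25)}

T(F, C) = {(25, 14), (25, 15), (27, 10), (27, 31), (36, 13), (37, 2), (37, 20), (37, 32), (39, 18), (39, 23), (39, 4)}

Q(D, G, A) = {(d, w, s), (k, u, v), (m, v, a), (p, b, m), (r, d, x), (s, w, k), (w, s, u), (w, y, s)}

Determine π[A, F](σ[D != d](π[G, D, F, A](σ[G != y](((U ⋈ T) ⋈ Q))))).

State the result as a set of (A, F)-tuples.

{(a, 37), (k, 25), (u, 25), (v, 37), (x, 37)}

U ⋈ T (natural join on F): {(d, 27, 10), (d, 27, 31), (k, 37, 2), (k, 37, 20), (k, 37, 32), (m, 37, 2), (m, 37, 20), (m, 37, 32), (n, 39, 18), (n, 39, 23), (n, 39, 4), (r, 37, 2), (r, 37, 20), (r, 37, 32), (s, 25, 14), (s, 25, 15), (v, 37, 2), (v, 37, 20), (v, 37, 32), (w, 25, 14), (w, 25, 15)}
(U ⋈ T) ⋈ Q (natural join on D): {(d, 27, 10, w, s), (d, 27, 31, w, s), (k, 37, 2, u, v), (k, 37, 20, u, v), (k, 37, 32, u, v), (m, 37, 2, v, a), (m, 37, 20, v, a), (m, 37, 32, v, a), (r, 37, 2, d, x), (r, 37, 20, d, x), (r, 37, 32, d, x), (s, 25, 14, w, k), (s, 25, 15, w, k), (w, 25, 14, s, u), (w, 25, 14, y, s), (w, 25, 15, s, u), (w, 25, 15, y, s)}
Apply σ_{G != y}; surviving tuples: {(d, 27, 10, w, s), (d, 27, 31, w, s), (k, 37, 2, u, v), (k, 37, 20, u, v), (k, 37, 32, u, v), (m, 37, 2, v, a), (m, 37, 20, v, a), (m, 37, 32, v, a), (r, 37, 2, d, x), (r, 37, 20, d, x), (r, 37, 32, d, x), (s, 25, 14, w, k), (s, 25, 15, w, k), (w, 25, 14, s, u), (w, 25, 15, s, u)}
Keep only column(s) G, D, F, A (9 duplicate(s) eliminated): {(d, r, 37, x), (s, w, 25, u), (u, k, 37, v), (v, m, 37, a), (w, d, 27, s), (w, s, 25, k)}
Apply σ_{D != d}; surviving tuples: {(d, r, 37, x), (s, w, 25, u), (u, k, 37, v), (v, m, 37, a), (w, s, 25, k)}
Keep only column(s) A, F: {(a, 37), (k, 25), (u, 25), (v, 37), (x, 37)}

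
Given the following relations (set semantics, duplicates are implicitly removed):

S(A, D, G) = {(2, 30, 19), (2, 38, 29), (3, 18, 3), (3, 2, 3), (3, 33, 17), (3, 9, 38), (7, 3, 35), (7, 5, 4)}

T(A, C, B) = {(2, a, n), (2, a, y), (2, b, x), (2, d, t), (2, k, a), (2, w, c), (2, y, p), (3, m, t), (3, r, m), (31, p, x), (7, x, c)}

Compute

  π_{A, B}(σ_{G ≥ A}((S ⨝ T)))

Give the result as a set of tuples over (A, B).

Joining S and T on A yields {(2, 30, 19, a, n), (2, 30, 19, a, y), (2, 30, 19, b, x), (2, 30, 19, d, t), (2, 30, 19, k, a), (2, 30, 19, w, c), (2, 30, 19, y, p), (2, 38, 29, a, n), (2, 38, 29, a, y), (2, 38, 29, b, x), (2, 38, 29, d, t), (2, 38, 29, k, a), (2, 38, 29, w, c), (2, 38, 29, y, p), (3, 18, 3, m, t), (3, 18, 3, r, m), (3, 2, 3, m, t), (3, 2, 3, r, m), (3, 33, 17, m, t), (3, 33, 17, r, m), (3, 9, 38, m, t), (3, 9, 38, r, m), (7, 3, 35, x, c), (7, 5, 4, x, c)}.
Filtering on G ≥ A leaves {(2, 30, 19, a, n), (2, 30, 19, a, y), (2, 30, 19, b, x), (2, 30, 19, d, t), (2, 30, 19, k, a), (2, 30, 19, w, c), (2, 30, 19, y, p), (2, 38, 29, a, n), (2, 38, 29, a, y), (2, 38, 29, b, x), (2, 38, 29, d, t), (2, 38, 29, k, a), (2, 38, 29, w, c), (2, 38, 29, y, p), (3, 18, 3, m, t), (3, 18, 3, r, m), (3, 2, 3, m, t), (3, 2, 3, r, m), (3, 33, 17, m, t), (3, 33, 17, r, m), (3, 9, 38, m, t), (3, 9, 38, r, m), (7, 3, 35, x, c)}.
Projecting to A, B (13 duplicate(s) eliminated): {(2, a), (2, c), (2, n), (2, p), (2, t), (2, x), (2, y), (3, m), (3, t), (7, c)}

{(2, a), (2, c), (2, n), (2, p), (2, t), (2, x), (2, y), (3, m), (3, t), (7, c)}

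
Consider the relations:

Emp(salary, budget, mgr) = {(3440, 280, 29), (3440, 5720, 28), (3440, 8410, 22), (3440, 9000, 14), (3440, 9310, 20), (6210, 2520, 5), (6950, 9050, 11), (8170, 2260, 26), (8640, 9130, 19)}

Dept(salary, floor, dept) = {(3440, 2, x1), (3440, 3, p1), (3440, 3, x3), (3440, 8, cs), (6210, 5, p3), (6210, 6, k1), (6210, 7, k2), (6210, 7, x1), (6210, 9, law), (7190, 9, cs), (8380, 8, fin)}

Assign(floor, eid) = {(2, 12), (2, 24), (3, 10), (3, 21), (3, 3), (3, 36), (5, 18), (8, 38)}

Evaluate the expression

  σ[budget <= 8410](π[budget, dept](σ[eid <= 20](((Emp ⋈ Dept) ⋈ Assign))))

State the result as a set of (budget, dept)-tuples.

{(2520, p3), (280, p1), (280, x1), (280, x3), (5720, p1), (5720, x1), (5720, x3), (8410, p1), (8410, x1), (8410, x3)}

Emp ⋈ Dept (natural join on salary): {(3440, 280, 29, 2, x1), (3440, 280, 29, 3, p1), (3440, 280, 29, 3, x3), (3440, 280, 29, 8, cs), (3440, 5720, 28, 2, x1), (3440, 5720, 28, 3, p1), (3440, 5720, 28, 3, x3), (3440, 5720, 28, 8, cs), (3440, 8410, 22, 2, x1), (3440, 8410, 22, 3, p1), (3440, 8410, 22, 3, x3), (3440, 8410, 22, 8, cs), (3440, 9000, 14, 2, x1), (3440, 9000, 14, 3, p1), (3440, 9000, 14, 3, x3), (3440, 9000, 14, 8, cs), (3440, 9310, 20, 2, x1), (3440, 9310, 20, 3, p1), (3440, 9310, 20, 3, x3), (3440, 9310, 20, 8, cs), (6210, 2520, 5, 5, p3), (6210, 2520, 5, 6, k1), (6210, 2520, 5, 7, k2), (6210, 2520, 5, 7, x1), (6210, 2520, 5, 9, law)}
(Emp ⋈ Dept) ⋈ Assign (natural join on floor): {(3440, 280, 29, 2, x1, 12), (3440, 280, 29, 2, x1, 24), (3440, 280, 29, 3, p1, 10), (3440, 280, 29, 3, p1, 21), (3440, 280, 29, 3, p1, 3), (3440, 280, 29, 3, p1, 36), (3440, 280, 29, 3, x3, 10), (3440, 280, 29, 3, x3, 21), (3440, 280, 29, 3, x3, 3), (3440, 280, 29, 3, x3, 36), (3440, 280, 29, 8, cs, 38), (3440, 5720, 28, 2, x1, 12), (3440, 5720, 28, 2, x1, 24), (3440, 5720, 28, 3, p1, 10), (3440, 5720, 28, 3, p1, 21), (3440, 5720, 28, 3, p1, 3), (3440, 5720, 28, 3, p1, 36), (3440, 5720, 28, 3, x3, 10), (3440, 5720, 28, 3, x3, 21), (3440, 5720, 28, 3, x3, 3), (3440, 5720, 28, 3, x3, 36), (3440, 5720, 28, 8, cs, 38), (3440, 8410, 22, 2, x1, 12), (3440, 8410, 22, 2, x1, 24), (3440, 8410, 22, 3, p1, 10), (3440, 8410, 22, 3, p1, 21), (3440, 8410, 22, 3, p1, 3), (3440, 8410, 22, 3, p1, 36), (3440, 8410, 22, 3, x3, 10), (3440, 8410, 22, 3, x3, 21), (3440, 8410, 22, 3, x3, 3), (3440, 8410, 22, 3, x3, 36), (3440, 8410, 22, 8, cs, 38), (3440, 9000, 14, 2, x1, 12), (3440, 9000, 14, 2, x1, 24), (3440, 9000, 14, 3, p1, 10), (3440, 9000, 14, 3, p1, 21), (3440, 9000, 14, 3, p1, 3), (3440, 9000, 14, 3, p1, 36), (3440, 9000, 14, 3, x3, 10), (3440, 9000, 14, 3, x3, 21), (3440, 9000, 14, 3, x3, 3), (3440, 9000, 14, 3, x3, 36), (3440, 9000, 14, 8, cs, 38), (3440, 9310, 20, 2, x1, 12), (3440, 9310, 20, 2, x1, 24), (3440, 9310, 20, 3, p1, 10), (3440, 9310, 20, 3, p1, 21), (3440, 9310, 20, 3, p1, 3), (3440, 9310, 20, 3, p1, 36), (3440, 9310, 20, 3, x3, 10), (3440, 9310, 20, 3, x3, 21), (3440, 9310, 20, 3, x3, 3), (3440, 9310, 20, 3, x3, 36), (3440, 9310, 20, 8, cs, 38), (6210, 2520, 5, 5, p3, 18)}
Apply σ_{eid <= 20}; surviving tuples: {(3440, 280, 29, 2, x1, 12), (3440, 280, 29, 3, p1, 10), (3440, 280, 29, 3, p1, 3), (3440, 280, 29, 3, x3, 10), (3440, 280, 29, 3, x3, 3), (3440, 5720, 28, 2, x1, 12), (3440, 5720, 28, 3, p1, 10), (3440, 5720, 28, 3, p1, 3), (3440, 5720, 28, 3, x3, 10), (3440, 5720, 28, 3, x3, 3), (3440, 8410, 22, 2, x1, 12), (3440, 8410, 22, 3, p1, 10), (3440, 8410, 22, 3, p1, 3), (3440, 8410, 22, 3, x3, 10), (3440, 8410, 22, 3, x3, 3), (3440, 9000, 14, 2, x1, 12), (3440, 9000, 14, 3, p1, 10), (3440, 9000, 14, 3, p1, 3), (3440, 9000, 14, 3, x3, 10), (3440, 9000, 14, 3, x3, 3), (3440, 9310, 20, 2, x1, 12), (3440, 9310, 20, 3, p1, 10), (3440, 9310, 20, 3, p1, 3), (3440, 9310, 20, 3, x3, 10), (3440, 9310, 20, 3, x3, 3), (6210, 2520, 5, 5, p3, 18)}
Projecting to budget, dept (10 duplicate(s) eliminated): {(2520, p3), (280, p1), (280, x1), (280, x3), (5720, p1), (5720, x1), (5720, x3), (8410, p1), (8410, x1), (8410, x3), (9000, p1), (9000, x1), (9000, x3), (9310, p1), (9310, x1), (9310, x3)}
Apply σ_{budget <= 8410}; surviving tuples: {(2520, p3), (280, p1), (280, x1), (280, x3), (5720, p1), (5720, x1), (5720, x3), (8410, p1), (8410, x1), (8410, x3)}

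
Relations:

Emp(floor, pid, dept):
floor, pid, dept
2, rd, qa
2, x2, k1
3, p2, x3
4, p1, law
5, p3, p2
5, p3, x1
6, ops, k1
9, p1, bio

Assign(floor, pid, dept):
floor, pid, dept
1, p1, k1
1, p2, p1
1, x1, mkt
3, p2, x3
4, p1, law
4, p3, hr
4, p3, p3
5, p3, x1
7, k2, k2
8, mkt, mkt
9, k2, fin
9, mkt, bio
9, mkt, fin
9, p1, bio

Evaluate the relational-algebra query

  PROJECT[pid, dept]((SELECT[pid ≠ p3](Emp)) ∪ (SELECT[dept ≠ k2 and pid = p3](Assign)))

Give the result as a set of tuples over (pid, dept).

{(ops, k1), (p1, bio), (p1, law), (p2, x3), (p3, hr), (p3, p3), (p3, x1), (rd, qa), (x2, k1)}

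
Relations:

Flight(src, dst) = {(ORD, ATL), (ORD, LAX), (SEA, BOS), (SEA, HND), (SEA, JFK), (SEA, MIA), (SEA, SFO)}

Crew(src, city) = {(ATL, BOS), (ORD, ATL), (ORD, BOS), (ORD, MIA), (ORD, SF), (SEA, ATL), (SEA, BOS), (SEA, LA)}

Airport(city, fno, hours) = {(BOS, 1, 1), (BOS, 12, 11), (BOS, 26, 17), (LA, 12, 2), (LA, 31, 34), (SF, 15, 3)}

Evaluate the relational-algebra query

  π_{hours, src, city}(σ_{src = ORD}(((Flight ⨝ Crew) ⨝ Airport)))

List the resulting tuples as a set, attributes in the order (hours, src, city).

{(1, ORD, BOS), (11, ORD, BOS), (17, ORD, BOS), (3, ORD, SF)}

Joining Flight and Crew on src yields {(ORD, ATL, ATL), (ORD, ATL, BOS), (ORD, ATL, MIA), (ORD, ATL, SF), (ORD, LAX, ATL), (ORD, LAX, BOS), (ORD, LAX, MIA), (ORD, LAX, SF), (SEA, BOS, ATL), (SEA, BOS, BOS), (SEA, BOS, LA), (SEA, HND, ATL), (SEA, HND, BOS), (SEA, HND, LA), (SEA, JFK, ATL), (SEA, JFK, BOS), (SEA, JFK, LA), (SEA, MIA, ATL), (SEA, MIA, BOS), (SEA, MIA, LA), (SEA, SFO, ATL), (SEA, SFO, BOS), (SEA, SFO, LA)}.
Joining (Flight ⨝ Crew) and Airport on city yields {(ORD, ATL, BOS, 1, 1), (ORD, ATL, BOS, 12, 11), (ORD, ATL, BOS, 26, 17), (ORD, ATL, SF, 15, 3), (ORD, LAX, BOS, 1, 1), (ORD, LAX, BOS, 12, 11), (ORD, LAX, BOS, 26, 17), (ORD, LAX, SF, 15, 3), (SEA, BOS, BOS, 1, 1), (SEA, BOS, BOS, 12, 11), (SEA, BOS, BOS, 26, 17), (SEA, BOS, LA, 12, 2), (SEA, BOS, LA, 31, 34), (SEA, HND, BOS, 1, 1), (SEA, HND, BOS, 12, 11), (SEA, HND, BOS, 26, 17), (SEA, HND, LA, 12, 2), (SEA, HND, LA, 31, 34), (SEA, JFK, BOS, 1, 1), (SEA, JFK, BOS, 12, 11), (SEA, JFK, BOS, 26, 17), (SEA, JFK, LA, 12, 2), (SEA, JFK, LA, 31, 34), (SEA, MIA, BOS, 1, 1), (SEA, MIA, BOS, 12, 11), (SEA, MIA, BOS, 26, 17), (SEA, MIA, LA, 12, 2), (SEA, MIA, LA, 31, 34), (SEA, SFO, BOS, 1, 1), (SEA, SFO, BOS, 12, 11), (SEA, SFO, BOS, 26, 17), (SEA, SFO, LA, 12, 2), (SEA, SFO, LA, 31, 34)}.
σ[src = ORD]: keep tuples satisfying src = ORD → {(ORD, ATL, BOS, 1, 1), (ORD, ATL, BOS, 12, 11), (ORD, ATL, BOS, 26, 17), (ORD, ATL, SF, 15, 3), (ORD, LAX, BOS, 1, 1), (ORD, LAX, BOS, 12, 11), (ORD, LAX, BOS, 26, 17), (ORD, LAX, SF, 15, 3)}
π_{hours, src, city} gives {(1, ORD, BOS), (11, ORD, BOS), (17, ORD, BOS), (3, ORD, SF)} (4 duplicate(s) eliminated).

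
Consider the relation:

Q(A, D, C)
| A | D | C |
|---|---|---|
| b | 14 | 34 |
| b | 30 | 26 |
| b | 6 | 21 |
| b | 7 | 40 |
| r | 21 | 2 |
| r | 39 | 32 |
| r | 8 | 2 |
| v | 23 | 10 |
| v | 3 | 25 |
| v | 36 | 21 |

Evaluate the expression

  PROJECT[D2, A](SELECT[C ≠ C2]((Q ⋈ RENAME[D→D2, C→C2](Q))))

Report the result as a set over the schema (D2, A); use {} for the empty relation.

ρ[D→D2, C→C2]: schema becomes (A, D2, C2); tuples unchanged.
Q ⋈ RENAME[D→D2, C→C2](Q) (natural join on A): {(b, 14, 34, 14, 34), (b, 14, 34, 30, 26), (b, 14, 34, 6, 21), (b, 14, 34, 7, 40), (b, 30, 26, 14, 34), (b, 30, 26, 30, 26), (b, 30, 26, 6, 21), (b, 30, 26, 7, 40), (b, 6, 21, 14, 34), (b, 6, 21, 30, 26), (b, 6, 21, 6, 21), (b, 6, 21, 7, 40), (b, 7, 40, 14, 34), (b, 7, 40, 30, 26), (b, 7, 40, 6, 21), (b, 7, 40, 7, 40), (r, 21, 2, 21, 2), (r, 21, 2, 39, 32), (r, 21, 2, 8, 2), (r, 39, 32, 21, 2), (r, 39, 32, 39, 32), (r, 39, 32, 8, 2), (r, 8, 2, 21, 2), (r, 8, 2, 39, 32), (r, 8, 2, 8, 2), (v, 23, 10, 23, 10), (v, 23, 10, 3, 25), (v, 23, 10, 36, 21), (v, 3, 25, 23, 10), (v, 3, 25, 3, 25), (v, 3, 25, 36, 21), (v, 36, 21, 23, 10), (v, 36, 21, 3, 25), (v, 36, 21, 36, 21)}
Selection C ≠ C2: {(b, 14, 34, 30, 26), (b, 14, 34, 6, 21), (b, 14, 34, 7, 40), (b, 30, 26, 14, 34), (b, 30, 26, 6, 21), (b, 30, 26, 7, 40), (b, 6, 21, 14, 34), (b, 6, 21, 30, 26), (b, 6, 21, 7, 40), (b, 7, 40, 14, 34), (b, 7, 40, 30, 26), (b, 7, 40, 6, 21), (r, 21, 2, 39, 32), (r, 39, 32, 21, 2), (r, 39, 32, 8, 2), (r, 8, 2, 39, 32), (v, 23, 10, 3, 25), (v, 23, 10, 36, 21), (v, 3, 25, 23, 10), (v, 3, 25, 36, 21), (v, 36, 21, 23, 10), (v, 36, 21, 3, 25)}
Keep only column(s) D2, A (12 duplicate(s) eliminated): {(14, b), (21, r), (23, v), (3, v), (30, b), (36, v), (39, r), (6, b), (7, b), (8, r)}

{(14, b), (21, r), (23, v), (3, v), (30, b), (36, v), (39, r), (6, b), (7, b), (8, r)}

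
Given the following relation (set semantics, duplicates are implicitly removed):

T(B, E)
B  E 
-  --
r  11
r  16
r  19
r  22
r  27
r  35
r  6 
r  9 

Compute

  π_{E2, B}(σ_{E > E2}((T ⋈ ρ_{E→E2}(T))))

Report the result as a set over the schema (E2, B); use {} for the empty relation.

{(11, r), (16, r), (19, r), (22, r), (27, r), (6, r), (9, r)}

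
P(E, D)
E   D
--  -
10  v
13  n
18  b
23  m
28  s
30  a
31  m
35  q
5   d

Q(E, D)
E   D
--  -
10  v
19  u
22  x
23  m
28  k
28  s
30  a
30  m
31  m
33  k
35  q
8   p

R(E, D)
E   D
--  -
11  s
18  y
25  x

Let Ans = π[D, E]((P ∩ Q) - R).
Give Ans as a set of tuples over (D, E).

{(a, 30), (m, 23), (m, 31), (q, 35), (s, 28), (v, 10)}

Intersection: {(10, v), (13, n), (18, b), (23, m), (28, s), (30, a), (31, m), (35, q), (5, d)} with {(10, v), (19, u), (22, x), (23, m), (28, k), (28, s), (30, a), (30, m), (31, m), (33, k), (35, q), (8, p)} → {(10, v), (23, m), (28, s), (30, a), (31, m), (35, q)}
Difference: {(10, v), (23, m), (28, s), (30, a), (31, m), (35, q)} with {(11, s), (18, y), (25, x)} → {(10, v), (23, m), (28, s), (30, a), (31, m), (35, q)}
Projecting to D, E: {(a, 30), (m, 23), (m, 31), (q, 35), (s, 28), (v, 10)}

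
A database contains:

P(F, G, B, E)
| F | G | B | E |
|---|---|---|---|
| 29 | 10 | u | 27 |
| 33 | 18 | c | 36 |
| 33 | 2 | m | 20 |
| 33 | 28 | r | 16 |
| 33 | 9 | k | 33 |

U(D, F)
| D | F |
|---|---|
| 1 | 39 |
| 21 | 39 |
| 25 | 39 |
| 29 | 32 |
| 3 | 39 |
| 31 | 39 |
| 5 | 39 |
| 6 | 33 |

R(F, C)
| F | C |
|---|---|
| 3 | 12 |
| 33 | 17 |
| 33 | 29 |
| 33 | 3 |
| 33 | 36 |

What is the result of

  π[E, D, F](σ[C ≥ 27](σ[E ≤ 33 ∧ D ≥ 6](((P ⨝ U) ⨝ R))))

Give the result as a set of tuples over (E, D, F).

{(16, 6, 33), (20, 6, 33), (33, 6, 33)}

P ⋈ U (natural join on F): {(33, 18, c, 36, 6), (33, 2, m, 20, 6), (33, 28, r, 16, 6), (33, 9, k, 33, 6)}
(P ⨝ U) ⋈ R (natural join on F): {(33, 18, c, 36, 6, 17), (33, 18, c, 36, 6, 29), (33, 18, c, 36, 6, 3), (33, 18, c, 36, 6, 36), (33, 2, m, 20, 6, 17), (33, 2, m, 20, 6, 29), (33, 2, m, 20, 6, 3), (33, 2, m, 20, 6, 36), (33, 28, r, 16, 6, 17), (33, 28, r, 16, 6, 29), (33, 28, r, 16, 6, 3), (33, 28, r, 16, 6, 36), (33, 9, k, 33, 6, 17), (33, 9, k, 33, 6, 29), (33, 9, k, 33, 6, 3), (33, 9, k, 33, 6, 36)}
Filtering on E ≤ 33 ∧ D ≥ 6 leaves {(33, 2, m, 20, 6, 17), (33, 2, m, 20, 6, 29), (33, 2, m, 20, 6, 3), (33, 2, m, 20, 6, 36), (33, 28, r, 16, 6, 17), (33, 28, r, 16, 6, 29), (33, 28, r, 16, 6, 3), (33, 28, r, 16, 6, 36), (33, 9, k, 33, 6, 17), (33, 9, k, 33, 6, 29), (33, 9, k, 33, 6, 3), (33, 9, k, 33, 6, 36)}.
Filtering on C ≥ 27 leaves {(33, 2, m, 20, 6, 29), (33, 2, m, 20, 6, 36), (33, 28, r, 16, 6, 29), (33, 28, r, 16, 6, 36), (33, 9, k, 33, 6, 29), (33, 9, k, 33, 6, 36)}.
Projecting to E, D, F (3 duplicate(s) eliminated): {(16, 6, 33), (20, 6, 33), (33, 6, 33)}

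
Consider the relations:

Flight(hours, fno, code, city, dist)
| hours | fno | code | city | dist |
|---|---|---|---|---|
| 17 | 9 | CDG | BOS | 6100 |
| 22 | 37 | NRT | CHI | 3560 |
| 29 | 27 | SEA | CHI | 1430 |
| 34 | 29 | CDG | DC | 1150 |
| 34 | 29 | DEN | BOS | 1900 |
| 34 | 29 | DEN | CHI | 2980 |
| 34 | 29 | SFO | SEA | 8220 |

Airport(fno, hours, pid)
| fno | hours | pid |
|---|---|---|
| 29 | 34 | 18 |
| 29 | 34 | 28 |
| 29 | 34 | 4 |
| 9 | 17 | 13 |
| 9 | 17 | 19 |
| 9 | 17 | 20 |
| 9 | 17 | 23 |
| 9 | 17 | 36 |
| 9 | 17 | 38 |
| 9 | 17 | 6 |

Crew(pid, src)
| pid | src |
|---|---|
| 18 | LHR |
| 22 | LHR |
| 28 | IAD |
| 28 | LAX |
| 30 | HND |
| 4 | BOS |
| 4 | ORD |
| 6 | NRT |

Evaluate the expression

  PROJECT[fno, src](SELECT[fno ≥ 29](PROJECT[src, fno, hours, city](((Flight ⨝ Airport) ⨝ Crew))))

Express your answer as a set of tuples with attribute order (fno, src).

{(29, BOS), (29, IAD), (29, LAX), (29, LHR), (29, ORD)}

Flight ⋈ Airport (natural join on hours, fno): {(17, 9, CDG, BOS, 6100, 13), (17, 9, CDG, BOS, 6100, 19), (17, 9, CDG, BOS, 6100, 20), (17, 9, CDG, BOS, 6100, 23), (17, 9, CDG, BOS, 6100, 36), (17, 9, CDG, BOS, 6100, 38), (17, 9, CDG, BOS, 6100, 6), (34, 29, CDG, DC, 1150, 18), (34, 29, CDG, DC, 1150, 28), (34, 29, CDG, DC, 1150, 4), (34, 29, DEN, BOS, 1900, 18), (34, 29, DEN, BOS, 1900, 28), (34, 29, DEN, BOS, 1900, 4), (34, 29, DEN, CHI, 2980, 18), (34, 29, DEN, CHI, 2980, 28), (34, 29, DEN, CHI, 2980, 4), (34, 29, SFO, SEA, 8220, 18), (34, 29, SFO, SEA, 8220, 28), (34, 29, SFO, SEA, 8220, 4)}
(Flight ⨝ Airport) ⋈ Crew (natural join on pid): {(17, 9, CDG, BOS, 6100, 6, NRT), (34, 29, CDG, DC, 1150, 18, LHR), (34, 29, CDG, DC, 1150, 28, IAD), (34, 29, CDG, DC, 1150, 28, LAX), (34, 29, CDG, DC, 1150, 4, BOS), (34, 29, CDG, DC, 1150, 4, ORD), (34, 29, DEN, BOS, 1900, 18, LHR), (34, 29, DEN, BOS, 1900, 28, IAD), (34, 29, DEN, BOS, 1900, 28, LAX), (34, 29, DEN, BOS, 1900, 4, BOS), (34, 29, DEN, BOS, 1900, 4, ORD), (34, 29, DEN, CHI, 2980, 18, LHR), (34, 29, DEN, CHI, 2980, 28, IAD), (34, 29, DEN, CHI, 2980, 28, LAX), (34, 29, DEN, CHI, 2980, 4, BOS), (34, 29, DEN, CHI, 2980, 4, ORD), (34, 29, SFO, SEA, 8220, 18, LHR), (34, 29, SFO, SEA, 8220, 28, IAD), (34, 29, SFO, SEA, 8220, 28, LAX), (34, 29, SFO, SEA, 8220, 4, BOS), (34, 29, SFO, SEA, 8220, 4, ORD)}
π_{src, fno, hours, city} gives {(BOS, 29, 34, BOS), (BOS, 29, 34, CHI), (BOS, 29, 34, DC), (BOS, 29, 34, SEA), (IAD, 29, 34, BOS), (IAD, 29, 34, CHI), (IAD, 29, 34, DC), (IAD, 29, 34, SEA), (LAX, 29, 34, BOS), (LAX, 29, 34, CHI), (LAX, 29, 34, DC), (LAX, 29, 34, SEA), (LHR, 29, 34, BOS), (LHR, 29, 34, CHI), (LHR, 29, 34, DC), (LHR, 29, 34, SEA), (NRT, 9, 17, BOS), (ORD, 29, 34, BOS), (ORD, 29, 34, CHI), (ORD, 29, 34, DC), (ORD, 29, 34, SEA)}.
Apply σ_{fno ≥ 29}; surviving tuples: {(BOS, 29, 34, BOS), (BOS, 29, 34, CHI), (BOS, 29, 34, DC), (BOS, 29, 34, SEA), (IAD, 29, 34, BOS), (IAD, 29, 34, CHI), (IAD, 29, 34, DC), (IAD, 29, 34, SEA), (LAX, 29, 34, BOS), (LAX, 29, 34, CHI), (LAX, 29, 34, DC), (LAX, 29, 34, SEA), (LHR, 29, 34, BOS), (LHR, 29, 34, CHI), (LHR, 29, 34, DC), (LHR, 29, 34, SEA), (ORD, 29, 34, BOS), (ORD, 29, 34, CHI), (ORD, 29, 34, DC), (ORD, 29, 34, SEA)}
π_{fno, src} gives {(29, BOS), (29, IAD), (29, LAX), (29, LHR), (29, ORD)} (15 duplicate(s) eliminated).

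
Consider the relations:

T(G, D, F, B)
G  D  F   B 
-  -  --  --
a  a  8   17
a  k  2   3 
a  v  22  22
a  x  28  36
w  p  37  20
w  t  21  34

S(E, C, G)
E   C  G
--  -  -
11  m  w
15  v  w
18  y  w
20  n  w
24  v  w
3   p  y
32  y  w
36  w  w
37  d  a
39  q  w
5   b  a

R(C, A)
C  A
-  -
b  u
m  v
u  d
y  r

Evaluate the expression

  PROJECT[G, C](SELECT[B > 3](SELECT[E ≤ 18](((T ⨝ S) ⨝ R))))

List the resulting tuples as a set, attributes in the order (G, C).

Joining T and S on G yields {(a, a, 8, 17, 37, d), (a, a, 8, 17, 5, b), (a, k, 2, 3, 37, d), (a, k, 2, 3, 5, b), (a, v, 22, 22, 37, d), (a, v, 22, 22, 5, b), (a, x, 28, 36, 37, d), (a, x, 28, 36, 5, b), (w, p, 37, 20, 11, m), (w, p, 37, 20, 15, v), (w, p, 37, 20, 18, y), (w, p, 37, 20, 20, n), (w, p, 37, 20, 24, v), (w, p, 37, 20, 32, y), (w, p, 37, 20, 36, w), (w, p, 37, 20, 39, q), (w, t, 21, 34, 11, m), (w, t, 21, 34, 15, v), (w, t, 21, 34, 18, y), (w, t, 21, 34, 20, n), (w, t, 21, 34, 24, v), (w, t, 21, 34, 32, y), (w, t, 21, 34, 36, w), (w, t, 21, 34, 39, q)}.
Joining (T ⨝ S) and R on C yields {(a, a, 8, 17, 5, b, u), (a, k, 2, 3, 5, b, u), (a, v, 22, 22, 5, b, u), (a, x, 28, 36, 5, b, u), (w, p, 37, 20, 11, m, v), (w, p, 37, 20, 18, y, r), (w, p, 37, 20, 32, y, r), (w, t, 21, 34, 11, m, v), (w, t, 21, 34, 18, y, r), (w, t, 21, 34, 32, y, r)}.
Selection E ≤ 18: {(a, a, 8, 17, 5, b, u), (a, k, 2, 3, 5, b, u), (a, v, 22, 22, 5, b, u), (a, x, 28, 36, 5, b, u), (w, p, 37, 20, 11, m, v), (w, p, 37, 20, 18, y, r), (w, t, 21, 34, 11, m, v), (w, t, 21, 34, 18, y, r)}
Selection B > 3: {(a, a, 8, 17, 5, b, u), (a, v, 22, 22, 5, b, u), (a, x, 28, 36, 5, b, u), (w, p, 37, 20, 11, m, v), (w, p, 37, 20, 18, y, r), (w, t, 21, 34, 11, m, v), (w, t, 21, 34, 18, y, r)}
π_{G, C} gives {(a, b), (w, m), (w, y)} (4 duplicate(s) eliminated).

{(a, b), (w, m), (w, y)}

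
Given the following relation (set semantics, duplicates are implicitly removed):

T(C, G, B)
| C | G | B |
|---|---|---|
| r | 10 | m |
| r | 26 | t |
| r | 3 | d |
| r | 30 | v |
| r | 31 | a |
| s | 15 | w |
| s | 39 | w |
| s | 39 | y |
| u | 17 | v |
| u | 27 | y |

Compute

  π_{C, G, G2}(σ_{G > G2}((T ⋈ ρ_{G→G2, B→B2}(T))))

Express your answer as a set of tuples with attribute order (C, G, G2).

{(r, 10, 3), (r, 26, 10), (r, 26, 3), (r, 30, 10), (r, 30, 26), (r, 30, 3), (r, 31, 10), (r, 31, 26), (r, 31, 3), (r, 31, 30), (s, 39, 15), (u, 27, 17)}

ρ[G→G2, B→B2]: schema becomes (C, G2, B2); tuples unchanged.
Natural join on C: {(r, 10, m, 10, m), (r, 10, m, 26, t), (r, 10, m, 3, d), (r, 10, m, 30, v), (r, 10, m, 31, a), (r, 26, t, 10, m), (r, 26, t, 26, t), (r, 26, t, 3, d), (r, 26, t, 30, v), (r, 26, t, 31, a), (r, 3, d, 10, m), (r, 3, d, 26, t), (r, 3, d, 3, d), (r, 3, d, 30, v), (r, 3, d, 31, a), (r, 30, v, 10, m), (r, 30, v, 26, t), (r, 30, v, 3, d), (r, 30, v, 30, v), (r, 30, v, 31, a), (r, 31, a, 10, m), (r, 31, a, 26, t), (r, 31, a, 3, d), (r, 31, a, 30, v), (r, 31, a, 31, a), (s, 15, w, 15, w), (s, 15, w, 39, w), (s, 15, w, 39, y), (s, 39, w, 15, w), (s, 39, w, 39, w), (s, 39, w, 39, y), (s, 39, y, 15, w), (s, 39, y, 39, w), (s, 39, y, 39, y), (u, 17, v, 17, v), (u, 17, v, 27, y), (u, 27, y, 17, v), (u, 27, y, 27, y)}
Apply σ_{G > G2}; surviving tuples: {(r, 10, m, 3, d), (r, 26, t, 10, m), (r, 26, t, 3, d), (r, 30, v, 10, m), (r, 30, v, 26, t), (r, 30, v, 3, d), (r, 31, a, 10, m), (r, 31, a, 26, t), (r, 31, a, 3, d), (r, 31, a, 30, v), (s, 39, w, 15, w), (s, 39, y, 15, w), (u, 27, y, 17, v)}
Projecting to C, G, G2 (1 duplicate(s) eliminated): {(r, 10, 3), (r, 26, 10), (r, 26, 3), (r, 30, 10), (r, 30, 26), (r, 30, 3), (r, 31, 10), (r, 31, 26), (r, 31, 3), (r, 31, 30), (s, 39, 15), (u, 27, 17)}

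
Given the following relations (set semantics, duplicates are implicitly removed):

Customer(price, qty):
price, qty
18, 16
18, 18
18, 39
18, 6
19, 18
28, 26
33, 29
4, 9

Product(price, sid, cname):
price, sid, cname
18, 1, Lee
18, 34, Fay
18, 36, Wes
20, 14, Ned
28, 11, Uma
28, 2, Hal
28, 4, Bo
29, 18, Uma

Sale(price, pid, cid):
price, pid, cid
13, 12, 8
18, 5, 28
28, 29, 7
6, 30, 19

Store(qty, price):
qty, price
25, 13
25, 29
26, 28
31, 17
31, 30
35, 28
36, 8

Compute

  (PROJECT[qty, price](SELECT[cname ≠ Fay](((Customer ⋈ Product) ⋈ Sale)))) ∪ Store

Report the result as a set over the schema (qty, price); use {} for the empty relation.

Customer ⋈ Product (natural join on price): {(18, 16, 1, Lee), (18, 16, 34, Fay), (18, 16, 36, Wes), (18, 18, 1, Lee), (18, 18, 34, Fay), (18, 18, 36, Wes), (18, 39, 1, Lee), (18, 39, 34, Fay), (18, 39, 36, Wes), (18, 6, 1, Lee), (18, 6, 34, Fay), (18, 6, 36, Wes), (28, 26, 11, Uma), (28, 26, 2, Hal), (28, 26, 4, Bo)}
(Customer ⋈ Product) ⋈ Sale (natural join on price): {(18, 16, 1, Lee, 5, 28), (18, 16, 34, Fay, 5, 28), (18, 16, 36, Wes, 5, 28), (18, 18, 1, Lee, 5, 28), (18, 18, 34, Fay, 5, 28), (18, 18, 36, Wes, 5, 28), (18, 39, 1, Lee, 5, 28), (18, 39, 34, Fay, 5, 28), (18, 39, 36, Wes, 5, 28), (18, 6, 1, Lee, 5, 28), (18, 6, 34, Fay, 5, 28), (18, 6, 36, Wes, 5, 28), (28, 26, 11, Uma, 29, 7), (28, 26, 2, Hal, 29, 7), (28, 26, 4, Bo, 29, 7)}
Filtering on cname ≠ Fay leaves {(18, 16, 1, Lee, 5, 28), (18, 16, 36, Wes, 5, 28), (18, 18, 1, Lee, 5, 28), (18, 18, 36, Wes, 5, 28), (18, 39, 1, Lee, 5, 28), (18, 39, 36, Wes, 5, 28), (18, 6, 1, Lee, 5, 28), (18, 6, 36, Wes, 5, 28), (28, 26, 11, Uma, 29, 7), (28, 26, 2, Hal, 29, 7), (28, 26, 4, Bo, 29, 7)}.
Keep only column(s) qty, price (6 duplicate(s) eliminated): {(16, 18), (18, 18), (26, 28), (39, 18), (6, 18)}
Union: {(16, 18), (18, 18), (26, 28), (39, 18), (6, 18)} with {(25, 13), (25, 29), (26, 28), (31, 17), (31, 30), (35, 28), (36, 8)} → {(16, 18), (18, 18), (25, 13), (25, 29), (26, 28), (31, 17), (31, 30), (35, 28), (36, 8), (39, 18), (6, 18)}

{(16, 18), (18, 18), (25, 13), (25, 29), (26, 28), (31, 17), (31, 30), (35, 28), (36, 8), (39, 18), (6, 18)}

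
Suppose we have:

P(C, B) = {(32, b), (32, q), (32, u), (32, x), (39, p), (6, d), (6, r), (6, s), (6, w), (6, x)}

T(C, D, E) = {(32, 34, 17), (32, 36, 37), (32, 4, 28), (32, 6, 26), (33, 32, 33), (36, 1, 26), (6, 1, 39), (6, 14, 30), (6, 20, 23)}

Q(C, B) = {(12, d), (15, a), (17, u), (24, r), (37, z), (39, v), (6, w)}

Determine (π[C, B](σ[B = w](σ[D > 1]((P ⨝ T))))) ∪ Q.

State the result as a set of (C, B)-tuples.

{(12, d), (15, a), (17, u), (24, r), (37, z), (39, v), (6, w)}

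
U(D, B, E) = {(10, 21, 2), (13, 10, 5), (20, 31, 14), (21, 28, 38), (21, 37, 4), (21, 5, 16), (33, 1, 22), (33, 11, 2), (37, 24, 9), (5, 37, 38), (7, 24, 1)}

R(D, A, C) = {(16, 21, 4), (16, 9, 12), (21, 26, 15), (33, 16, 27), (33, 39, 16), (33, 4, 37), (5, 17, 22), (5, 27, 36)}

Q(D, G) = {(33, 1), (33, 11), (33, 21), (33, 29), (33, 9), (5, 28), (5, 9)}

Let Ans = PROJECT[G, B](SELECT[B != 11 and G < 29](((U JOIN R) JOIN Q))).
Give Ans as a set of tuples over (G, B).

{(1, 1), (11, 1), (21, 1), (28, 37), (9, 1), (9, 37)}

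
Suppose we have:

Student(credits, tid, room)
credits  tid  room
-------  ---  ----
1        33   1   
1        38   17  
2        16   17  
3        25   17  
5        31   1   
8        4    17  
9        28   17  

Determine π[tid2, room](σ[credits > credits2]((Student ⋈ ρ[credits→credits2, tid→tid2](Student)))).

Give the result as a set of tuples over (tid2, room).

ρ[credits→credits2, tid→tid2]: schema becomes (credits2, tid2, room); tuples unchanged.
Joining Student and ρ[credits→credits2, tid→tid2](Student) on room yields {(1, 33, 1, 1, 33), (1, 33, 1, 5, 31), (1, 38, 17, 1, 38), (1, 38, 17, 2, 16), (1, 38, 17, 3, 25), (1, 38, 17, 8, 4), (1, 38, 17, 9, 28), (2, 16, 17, 1, 38), (2, 16, 17, 2, 16), (2, 16, 17, 3, 25), (2, 16, 17, 8, 4), (2, 16, 17, 9, 28), (3, 25, 17, 1, 38), (3, 25, 17, 2, 16), (3, 25, 17, 3, 25), (3, 25, 17, 8, 4), (3, 25, 17, 9, 28), (5, 31, 1, 1, 33), (5, 31, 1, 5, 31), (8, 4, 17, 1, 38), (8, 4, 17, 2, 16), (8, 4, 17, 3, 25), (8, 4, 17, 8, 4), (8, 4, 17, 9, 28), (9, 28, 17, 1, 38), (9, 28, 17, 2, 16), (9, 28, 17, 3, 25), (9, 28, 17, 8, 4), (9, 28, 17, 9, 28)}.
Apply σ_{credits > credits2}; surviving tuples: {(2, 16, 17, 1, 38), (3, 25, 17, 1, 38), (3, 25, 17, 2, 16), (5, 31, 1, 1, 33), (8, 4, 17, 1, 38), (8, 4, 17, 2, 16), (8, 4, 17, 3, 25), (9, 28, 17, 1, 38), (9, 28, 17, 2, 16), (9, 28, 17, 3, 25), (9, 28, 17, 8, 4)}
Keep only column(s) tid2, room (6 duplicate(s) eliminated): {(16, 17), (25, 17), (33, 1), (38, 17), (4, 17)}

{(16, 17), (25, 17), (33, 1), (38, 17), (4, 17)}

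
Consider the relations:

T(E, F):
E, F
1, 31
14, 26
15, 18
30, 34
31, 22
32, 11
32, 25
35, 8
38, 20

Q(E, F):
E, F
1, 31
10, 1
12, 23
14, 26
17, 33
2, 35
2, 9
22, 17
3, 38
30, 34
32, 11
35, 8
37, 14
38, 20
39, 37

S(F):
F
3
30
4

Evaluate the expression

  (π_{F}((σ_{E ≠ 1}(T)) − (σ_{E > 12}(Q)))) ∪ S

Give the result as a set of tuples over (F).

{18, 22, 25, 3, 30, 4}

σ[E ≠ 1]: keep tuples satisfying E ≠ 1 → {(14, 26), (15, 18), (30, 34), (31, 22), (32, 11), (32, 25), (35, 8), (38, 20)}
σ[E > 12]: keep tuples satisfying E > 12 → {(14, 26), (17, 33), (22, 17), (30, 34), (32, 11), (35, 8), (37, 14), (38, 20), (39, 37)}
Taking the difference: {(15, 18), (31, 22), (32, 25)}
π_{F} gives {18, 22, 25}.
Taking the union: {18, 22, 25, 3, 30, 4}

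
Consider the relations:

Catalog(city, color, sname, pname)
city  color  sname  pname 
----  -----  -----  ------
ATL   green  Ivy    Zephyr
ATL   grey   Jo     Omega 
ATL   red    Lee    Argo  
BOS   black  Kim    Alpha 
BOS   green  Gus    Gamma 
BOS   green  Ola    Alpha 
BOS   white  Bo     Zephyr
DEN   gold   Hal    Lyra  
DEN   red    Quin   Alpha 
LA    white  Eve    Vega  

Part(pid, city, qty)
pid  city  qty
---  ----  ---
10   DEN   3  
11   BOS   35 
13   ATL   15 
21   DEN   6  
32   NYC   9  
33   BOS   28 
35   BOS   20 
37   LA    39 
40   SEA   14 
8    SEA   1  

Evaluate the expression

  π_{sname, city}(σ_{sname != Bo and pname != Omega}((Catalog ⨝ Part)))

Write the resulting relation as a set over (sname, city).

{(Eve, LA), (Gus, BOS), (Hal, DEN), (Ivy, ATL), (Kim, BOS), (Lee, ATL), (Ola, BOS), (Quin, DEN)}

Catalog ⋈ Part (natural join on city): {(ATL, green, Ivy, Zephyr, 13, 15), (ATL, grey, Jo, Omega, 13, 15), (ATL, red, Lee, Argo, 13, 15), (BOS, black, Kim, Alpha, 11, 35), (BOS, black, Kim, Alpha, 33, 28), (BOS, black, Kim, Alpha, 35, 20), (BOS, green, Gus, Gamma, 11, 35), (BOS, green, Gus, Gamma, 33, 28), (BOS, green, Gus, Gamma, 35, 20), (BOS, green, Ola, Alpha, 11, 35), (BOS, green, Ola, Alpha, 33, 28), (BOS, green, Ola, Alpha, 35, 20), (BOS, white, Bo, Zephyr, 11, 35), (BOS, white, Bo, Zephyr, 33, 28), (BOS, white, Bo, Zephyr, 35, 20), (DEN, gold, Hal, Lyra, 10, 3), (DEN, gold, Hal, Lyra, 21, 6), (DEN, red, Quin, Alpha, 10, 3), (DEN, red, Quin, Alpha, 21, 6), (LA, white, Eve, Vega, 37, 39)}
Filtering on sname != Bo and pname != Omega leaves {(ATL, green, Ivy, Zephyr, 13, 15), (ATL, red, Lee, Argo, 13, 15), (BOS, black, Kim, Alpha, 11, 35), (BOS, black, Kim, Alpha, 33, 28), (BOS, black, Kim, Alpha, 35, 20), (BOS, green, Gus, Gamma, 11, 35), (BOS, green, Gus, Gamma, 33, 28), (BOS, green, Gus, Gamma, 35, 20), (BOS, green, Ola, Alpha, 11, 35), (BOS, green, Ola, Alpha, 33, 28), (BOS, green, Ola, Alpha, 35, 20), (DEN, gold, Hal, Lyra, 10, 3), (DEN, gold, Hal, Lyra, 21, 6), (DEN, red, Quin, Alpha, 10, 3), (DEN, red, Quin, Alpha, 21, 6), (LA, white, Eve, Vega, 37, 39)}.
Projecting to sname, city (8 duplicate(s) eliminated): {(Eve, LA), (Gus, BOS), (Hal, DEN), (Ivy, ATL), (Kim, BOS), (Lee, ATL), (Ola, BOS), (Quin, DEN)}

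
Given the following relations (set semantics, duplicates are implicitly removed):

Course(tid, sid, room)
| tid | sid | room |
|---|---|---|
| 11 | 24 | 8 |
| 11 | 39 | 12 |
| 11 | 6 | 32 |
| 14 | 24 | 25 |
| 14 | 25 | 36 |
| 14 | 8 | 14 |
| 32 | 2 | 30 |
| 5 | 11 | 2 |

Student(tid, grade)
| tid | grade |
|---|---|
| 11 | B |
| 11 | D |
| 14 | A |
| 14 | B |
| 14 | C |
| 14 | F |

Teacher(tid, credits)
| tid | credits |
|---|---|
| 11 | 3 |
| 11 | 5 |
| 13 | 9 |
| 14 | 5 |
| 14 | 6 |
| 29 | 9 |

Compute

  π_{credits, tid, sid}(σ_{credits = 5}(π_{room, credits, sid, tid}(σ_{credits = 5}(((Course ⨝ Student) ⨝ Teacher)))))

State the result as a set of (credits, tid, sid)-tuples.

{(5, 11, 24), (5, 11, 39), (5, 11, 6), (5, 14, 24), (5, 14, 25), (5, 14, 8)}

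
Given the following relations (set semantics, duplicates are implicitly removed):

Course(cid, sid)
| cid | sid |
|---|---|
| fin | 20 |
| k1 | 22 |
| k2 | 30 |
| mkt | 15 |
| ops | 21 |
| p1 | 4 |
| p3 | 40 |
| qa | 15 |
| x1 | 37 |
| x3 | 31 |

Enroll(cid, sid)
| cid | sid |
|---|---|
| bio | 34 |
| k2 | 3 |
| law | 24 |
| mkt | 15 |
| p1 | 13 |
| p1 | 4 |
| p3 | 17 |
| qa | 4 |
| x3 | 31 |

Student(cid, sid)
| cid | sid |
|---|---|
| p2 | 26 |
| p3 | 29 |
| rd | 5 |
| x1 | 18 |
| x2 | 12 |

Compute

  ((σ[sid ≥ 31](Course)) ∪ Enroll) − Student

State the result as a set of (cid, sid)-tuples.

Filtering on sid ≥ 31 leaves {(p3, 40), (x1, 37), (x3, 31)}.
Taking the union: {(bio, 34), (k2, 3), (law, 24), (mkt, 15), (p1, 13), (p1, 4), (p3, 17), (p3, 40), (qa, 4), (x1, 37), (x3, 31)}
Taking the difference: {(bio, 34), (k2, 3), (law, 24), (mkt, 15), (p1, 13), (p1, 4), (p3, 17), (p3, 40), (qa, 4), (x1, 37), (x3, 31)}

{(bio, 34), (k2, 3), (law, 24), (mkt, 15), (p1, 13), (p1, 4), (p3, 17), (p3, 40), (qa, 4), (x1, 37), (x3, 31)}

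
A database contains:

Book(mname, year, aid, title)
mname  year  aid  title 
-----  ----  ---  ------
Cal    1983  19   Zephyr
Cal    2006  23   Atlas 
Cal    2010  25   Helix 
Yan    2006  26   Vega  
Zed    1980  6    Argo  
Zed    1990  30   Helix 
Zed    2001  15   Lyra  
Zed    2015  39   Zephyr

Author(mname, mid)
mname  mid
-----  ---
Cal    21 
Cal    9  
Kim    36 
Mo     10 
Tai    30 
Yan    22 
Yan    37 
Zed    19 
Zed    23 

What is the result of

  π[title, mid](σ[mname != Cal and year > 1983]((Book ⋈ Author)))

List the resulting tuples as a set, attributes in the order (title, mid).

Joining Book and Author on mname yields {(Cal, 1983, 19, Zephyr, 21), (Cal, 1983, 19, Zephyr, 9), (Cal, 2006, 23, Atlas, 21), (Cal, 2006, 23, Atlas, 9), (Cal, 2010, 25, Helix, 21), (Cal, 2010, 25, Helix, 9), (Yan, 2006, 26, Vega, 22), (Yan, 2006, 26, Vega, 37), (Zed, 1980, 6, Argo, 19), (Zed, 1980, 6, Argo, 23), (Zed, 1990, 30, Helix, 19), (Zed, 1990, 30, Helix, 23), (Zed, 2001, 15, Lyra, 19), (Zed, 2001, 15, Lyra, 23), (Zed, 2015, 39, Zephyr, 19), (Zed, 2015, 39, Zephyr, 23)}.
Selection mname != Cal and year > 1983: {(Yan, 2006, 26, Vega, 22), (Yan, 2006, 26, Vega, 37), (Zed, 1990, 30, Helix, 19), (Zed, 1990, 30, Helix, 23), (Zed, 2001, 15, Lyra, 19), (Zed, 2001, 15, Lyra, 23), (Zed, 2015, 39, Zephyr, 19), (Zed, 2015, 39, Zephyr, 23)}
Projecting to title, mid: {(Helix, 19), (Helix, 23), (Lyra, 19), (Lyra, 23), (Vega, 22), (Vega, 37), (Zephyr, 19), (Zephyr, 23)}

{(Helix, 19), (Helix, 23), (Lyra, 19), (Lyra, 23), (Vega, 22), (Vega, 37), (Zephyr, 19), (Zephyr, 23)}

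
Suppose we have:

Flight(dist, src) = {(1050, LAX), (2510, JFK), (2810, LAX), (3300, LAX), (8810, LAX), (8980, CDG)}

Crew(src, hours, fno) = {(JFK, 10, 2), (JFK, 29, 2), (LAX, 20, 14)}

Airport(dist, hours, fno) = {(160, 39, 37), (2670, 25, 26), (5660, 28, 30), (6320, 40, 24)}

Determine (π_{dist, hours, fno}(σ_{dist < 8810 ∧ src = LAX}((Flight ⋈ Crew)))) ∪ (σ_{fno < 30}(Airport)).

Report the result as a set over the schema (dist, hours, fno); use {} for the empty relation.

Flight ⋈ Crew (natural join on src): {(1050, LAX, 20, 14), (2510, JFK, 10, 2), (2510, JFK, 29, 2), (2810, LAX, 20, 14), (3300, LAX, 20, 14), (8810, LAX, 20, 14)}
σ[dist < 8810 ∧ src = LAX]: keep tuples satisfying dist < 8810 ∧ src = LAX → {(1050, LAX, 20, 14), (2810, LAX, 20, 14), (3300, LAX, 20, 14)}
π[dist, hours, fno]: project onto (dist, hours, fno) → {(1050, 20, 14), (2810, 20, 14), (3300, 20, 14)}
σ[fno < 30]: keep tuples satisfying fno < 30 → {(2670, 25, 26), (6320, 40, 24)}
Taking the union: {(1050, 20, 14), (2670, 25, 26), (2810, 20, 14), (3300, 20, 14), (6320, 40, 24)}

{(1050, 20, 14), (2670, 25, 26), (2810, 20, 14), (3300, 20, 14), (6320, 40, 24)}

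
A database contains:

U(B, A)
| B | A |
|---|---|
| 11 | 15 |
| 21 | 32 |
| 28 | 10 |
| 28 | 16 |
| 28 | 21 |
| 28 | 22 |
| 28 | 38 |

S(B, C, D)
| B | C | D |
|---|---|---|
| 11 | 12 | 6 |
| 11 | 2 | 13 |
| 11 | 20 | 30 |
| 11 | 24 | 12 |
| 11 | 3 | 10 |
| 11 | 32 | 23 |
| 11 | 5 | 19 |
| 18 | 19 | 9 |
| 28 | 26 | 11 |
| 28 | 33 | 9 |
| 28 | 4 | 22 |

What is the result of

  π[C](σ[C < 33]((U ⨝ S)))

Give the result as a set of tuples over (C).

{12, 2, 20, 24, 26, 3, 32, 4, 5}

U ⋈ S (natural join on B): {(11, 15, 12, 6), (11, 15, 2, 13), (11, 15, 20, 30), (11, 15, 24, 12), (11, 15, 3, 10), (11, 15, 32, 23), (11, 15, 5, 19), (28, 10, 26, 11), (28, 10, 33, 9), (28, 10, 4, 22), (28, 16, 26, 11), (28, 16, 33, 9), (28, 16, 4, 22), (28, 21, 26, 11), (28, 21, 33, 9), (28, 21, 4, 22), (28, 22, 26, 11), (28, 22, 33, 9), (28, 22, 4, 22), (28, 38, 26, 11), (28, 38, 33, 9), (28, 38, 4, 22)}
Apply σ_{C < 33}; surviving tuples: {(11, 15, 12, 6), (11, 15, 2, 13), (11, 15, 20, 30), (11, 15, 24, 12), (11, 15, 3, 10), (11, 15, 32, 23), (11, 15, 5, 19), (28, 10, 26, 11), (28, 10, 4, 22), (28, 16, 26, 11), (28, 16, 4, 22), (28, 21, 26, 11), (28, 21, 4, 22), (28, 22, 26, 11), (28, 22, 4, 22), (28, 38, 26, 11), (28, 38, 4, 22)}
π_{C} gives {12, 2, 20, 24, 26, 3, 32, 4, 5} (8 duplicate(s) eliminated).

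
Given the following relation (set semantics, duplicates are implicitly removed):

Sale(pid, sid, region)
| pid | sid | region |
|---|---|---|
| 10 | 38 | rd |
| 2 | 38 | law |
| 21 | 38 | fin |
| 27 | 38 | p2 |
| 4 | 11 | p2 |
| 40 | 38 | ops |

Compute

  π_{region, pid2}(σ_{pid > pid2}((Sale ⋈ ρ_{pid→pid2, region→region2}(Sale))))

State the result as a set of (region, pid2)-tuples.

{(fin, 10), (fin, 2), (ops, 10), (ops, 2), (ops, 21), (ops, 27), (p2, 10), (p2, 2), (p2, 21), (rd, 2)}

ρ[pid→pid2, region→region2]: schema becomes (pid2, sid, region2); tuples unchanged.
Joining Sale and ρ_{pid→pid2, region→region2}(Sale) on sid yields {(10, 38, rd, 10, rd), (10, 38, rd, 2, law), (10, 38, rd, 21, fin), (10, 38, rd, 27, p2), (10, 38, rd, 40, ops), (2, 38, law, 10, rd), (2, 38, law, 2, law), (2, 38, law, 21, fin), (2, 38, law, 27, p2), (2, 38, law, 40, ops), (21, 38, fin, 10, rd), (21, 38, fin, 2, law), (21, 38, fin, 21, fin), (21, 38, fin, 27, p2), (21, 38, fin, 40, ops), (27, 38, p2, 10, rd), (27, 38, p2, 2, law), (27, 38, p2, 21, fin), (27, 38, p2, 27, p2), (27, 38, p2, 40, ops), (4, 11, p2, 4, p2), (40, 38, ops, 10, rd), (40, 38, ops, 2, law), (40, 38, ops, 21, fin), (40, 38, ops, 27, p2), (40, 38, ops, 40, ops)}.
Filtering on pid > pid2 leaves {(10, 38, rd, 2, law), (21, 38, fin, 10, rd), (21, 38, fin, 2, law), (27, 38, p2, 10, rd), (27, 38, p2, 2, law), (27, 38, p2, 21, fin), (40, 38, ops, 10, rd), (40, 38, ops, 2, law), (40, 38, ops, 21, fin), (40, 38, ops, 27, p2)}.
π_{region, pid2} gives {(fin, 10), (fin, 2), (ops, 10), (ops, 2), (ops, 21), (ops, 27), (p2, 10), (p2, 2), (p2, 21), (rd, 2)}.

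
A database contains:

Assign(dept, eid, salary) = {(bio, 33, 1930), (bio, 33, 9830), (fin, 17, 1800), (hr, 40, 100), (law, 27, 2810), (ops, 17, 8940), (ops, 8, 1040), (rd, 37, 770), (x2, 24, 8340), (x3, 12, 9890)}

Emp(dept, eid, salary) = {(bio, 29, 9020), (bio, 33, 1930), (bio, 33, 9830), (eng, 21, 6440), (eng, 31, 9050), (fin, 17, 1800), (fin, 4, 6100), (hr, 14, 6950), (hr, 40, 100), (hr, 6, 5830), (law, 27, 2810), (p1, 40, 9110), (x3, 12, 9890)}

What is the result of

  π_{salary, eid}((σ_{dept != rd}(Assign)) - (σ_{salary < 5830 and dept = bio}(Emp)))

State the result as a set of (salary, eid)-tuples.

σ[dept != rd]: keep tuples satisfying dept != rd → {(bio, 33, 1930), (bio, 33, 9830), (fin, 17, 1800), (hr, 40, 100), (law, 27, 2810), (ops, 17, 8940), (ops, 8, 1040), (x2, 24, 8340), (x3, 12, 9890)}
σ[salary < 5830 and dept = bio]: keep tuples satisfying salary < 5830 and dept = bio → {(bio, 33, 1930)}
Difference: {(bio, 33, 1930), (bio, 33, 9830), (fin, 17, 1800), (hr, 40, 100), (law, 27, 2810), (ops, 17, 8940), (ops, 8, 1040), (x2, 24, 8340), (x3, 12, 9890)} with {(bio, 33, 1930)} → {(bio, 33, 9830), (fin, 17, 1800), (hr, 40, 100), (law, 27, 2810), (ops, 17, 8940), (ops, 8, 1040), (x2, 24, 8340), (x3, 12, 9890)}
π_{salary, eid} gives {(100, 40), (1040, 8), (1800, 17), (2810, 27), (8340, 24), (8940, 17), (9830, 33), (9890, 12)}.

{(100, 40), (1040, 8), (1800, 17), (2810, 27), (8340, 24), (8940, 17), (9830, 33), (9890, 12)}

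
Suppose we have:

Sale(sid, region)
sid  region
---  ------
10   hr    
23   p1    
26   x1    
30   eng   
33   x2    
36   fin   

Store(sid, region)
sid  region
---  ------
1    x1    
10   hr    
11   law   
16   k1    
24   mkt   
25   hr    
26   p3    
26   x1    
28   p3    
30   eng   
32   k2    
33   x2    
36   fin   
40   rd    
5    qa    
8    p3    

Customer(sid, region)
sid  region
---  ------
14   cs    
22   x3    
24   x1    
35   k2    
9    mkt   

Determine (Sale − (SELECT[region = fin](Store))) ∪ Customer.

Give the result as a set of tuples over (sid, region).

{(10, hr), (14, cs), (22, x3), (23, p1), (24, x1), (26, x1), (30, eng), (33, x2), (35, k2), (9, mkt)}

Selection region = fin: {(36, fin)}
Taking the difference: {(10, hr), (23, p1), (26, x1), (30, eng), (33, x2)}
Taking the union: {(10, hr), (14, cs), (22, x3), (23, p1), (24, x1), (26, x1), (30, eng), (33, x2), (35, k2), (9, mkt)}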